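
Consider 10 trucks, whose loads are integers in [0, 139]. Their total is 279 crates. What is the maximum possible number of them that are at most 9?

8

Suppose k of them are at most 9. Those contribute at most 9 each and the rest at most 139 each.
So the total is at most 9k + 139(10 − k) = 1390 − 130k. This must still be ≥ 279, so k ≤ 8.
k = 8 is achieved by 8 values at 9 and 2 at 139, total 350; lower one of the 139's by 71 (still > 9) to reach 279.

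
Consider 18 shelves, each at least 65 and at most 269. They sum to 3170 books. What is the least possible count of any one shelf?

Minimizing one value means maximizing the remaining 17.
The other 17 can take up 17 × 269 = 4573 ≥ 3170 − 65, so one shelf can sit at its floor of 65.
Achievable: one at 65 and the other 17 totalling 3105, which fits since 17 × 65 ≤ 3105 ≤ 17 × 269.

65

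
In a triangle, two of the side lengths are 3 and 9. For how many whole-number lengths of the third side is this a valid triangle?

5

The triangle inequality gives |3 − 9| < c < 3 + 9, i.e. 6 < c < 12.
So c can be any integer from 7 to 11: 5 values.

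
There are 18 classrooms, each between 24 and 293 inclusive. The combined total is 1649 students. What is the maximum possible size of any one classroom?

To make one classroom as large as possible, make the other 17 as small as possible.
The other 17 contribute at least 17 × 24 = 408, leaving at most 1649 − 408 = 1241.
But each classroom is capped at 293, so the maximum is 293.
Achievable: one at 293 and the other 17 totalling 1356, which fits since 17 × 24 ≤ 1356 ≤ 17 × 293.

293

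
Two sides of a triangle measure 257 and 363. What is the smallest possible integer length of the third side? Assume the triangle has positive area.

The third side must exceed |257 − 363| = 106.
The smallest integer above 106 is 107.

107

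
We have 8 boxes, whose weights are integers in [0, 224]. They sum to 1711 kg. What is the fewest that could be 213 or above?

2

If only k of them are at least 213, the other 8 − k are at most 212, so the total is at most k·224 + (8 − k)·212.
This must reach 1711, so k·224 + (8 − k)·212 ≥ 1711, giving k ≥ 2.
Exactly 2 works: 2 values at 224 and 6 at 212 total 1720; lower one of the high values by 9 (still ≥ 213) to hit 1711.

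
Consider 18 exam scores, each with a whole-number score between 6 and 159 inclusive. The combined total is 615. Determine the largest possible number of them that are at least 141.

3

If k of the values are ≥ 141, the total is ≥ 141k + 6(18 − k).
Setting 141k + 6(18 − k) ≤ 615 gives 135k ≤ 507, so k ≤ 3.
k = 3 is achieved by 3 values at 141 and 15 at 6, total 513; add 102 to one value (staying below 141) to reach 615.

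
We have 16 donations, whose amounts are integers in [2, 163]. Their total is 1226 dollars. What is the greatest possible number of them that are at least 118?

10

Suppose k of them are at least 118. Those contribute at least 118 each and the other 16 − k at least 2 each.
So the total is at least 118k + 2(16 − k) = 32 + 116k. This must be ≤ 1226, giving k ≤ 10.
k = 10 is achieved by 10 values at 118 and 6 at 2, total 1192; add 34 to one value (staying below 118) to reach 1226.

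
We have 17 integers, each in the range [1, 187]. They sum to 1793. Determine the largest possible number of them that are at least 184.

9

Suppose k of them are at least 184. Those contribute at least 184 each and the other 17 − k at least 1 each.
So the total is at least 184k + 1(17 − k) = 17 + 183k. This must be ≤ 1793, giving k ≤ 9.
k = 9 is achieved by 9 values at 184 and 8 at 1, total 1664; add 129 to one value (staying below 184) to reach 1793.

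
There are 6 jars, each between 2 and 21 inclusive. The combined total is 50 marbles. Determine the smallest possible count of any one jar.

2

To make one jar as small as possible, make the other 5 as large as possible.
The other 5 can take up 5 × 21 = 105 ≥ 50 − 2, so one jar can sit at its floor of 2.
Achievable: one at 2 and the other 5 totalling 48, which fits since 5 × 2 ≤ 48 ≤ 5 × 21.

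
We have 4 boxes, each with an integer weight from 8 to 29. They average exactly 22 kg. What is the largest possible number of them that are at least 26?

The total is 4 × 22 = 88.
If k of the values are ≥ 26, the total is ≥ 26k + 8(4 − k).
Setting 26k + 8(4 − k) ≤ 88 gives 18k ≤ 56, so k ≤ 3.
k = 3 is achieved by 3 values at 26 and 1 at 8, total 86; add 2 to one value (staying below 26) to reach 88.

3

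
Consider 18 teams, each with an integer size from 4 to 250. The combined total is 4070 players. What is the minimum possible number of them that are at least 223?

3

If only k of them are at least 223, the other 18 − k are at most 222, so the total is at most k·250 + (18 − k)·222.
This must reach 4070, so k·250 + (18 − k)·222 ≥ 4070, giving k ≥ 3.
Exactly 3 works: 3 values at 250 and 15 at 222 total 4080; lower one of the high values by 10 (still ≥ 223) to hit 4070.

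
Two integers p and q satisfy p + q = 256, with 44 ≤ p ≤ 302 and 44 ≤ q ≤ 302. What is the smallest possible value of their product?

pq = p(256 − p) is concave in p, so over [44, 212] it is minimized at an endpoint.
At the endpoint p = 44, q = 256 − 44 = 212, so pq = 44 × 212 = 9328.

9328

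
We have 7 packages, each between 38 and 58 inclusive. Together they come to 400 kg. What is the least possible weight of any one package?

Minimizing one value means maximizing the remaining 6.
The other 6 contribute at most 6 × 58 = 348, leaving at least 400 − 348 = 52.
Since 52 ≥ 38, this is achievable: one at 52 and 6 at 58.

52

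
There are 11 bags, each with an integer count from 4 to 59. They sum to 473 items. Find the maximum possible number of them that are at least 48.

9

Suppose k of them are at least 48. Those contribute at least 48 each and the other 11 − k at least 4 each.
So the total is at least 48k + 4(11 − k) = 44 + 44k. This must be ≤ 473, giving k ≤ 9.
k = 9 is achieved by 9 values at 48 and 2 at 4, total 440; add 33 to one value (staying below 48) to reach 473.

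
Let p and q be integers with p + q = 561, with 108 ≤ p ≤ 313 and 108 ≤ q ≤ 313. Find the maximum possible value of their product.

With p + q fixed, pq peaks when the two are closest together.
Taking p = 280 and q = 281 (both in [108, 313]) gives pq = 78680.

78680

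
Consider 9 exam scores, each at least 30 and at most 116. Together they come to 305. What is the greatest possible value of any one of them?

Maximizing one value means minimizing the remaining 8.
The other 8 contribute at least 8 × 30 = 240, leaving at most 305 − 240 = 65.
Since 65 ≤ 116, this is achievable: one at 65 and 8 at 30.

65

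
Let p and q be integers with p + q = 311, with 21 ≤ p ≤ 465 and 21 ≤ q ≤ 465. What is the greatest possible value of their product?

24180

With p + q fixed, pq peaks when the two are closest together.
Taking p = 155 and q = 156 (both in [21, 465]) gives pq = 24180.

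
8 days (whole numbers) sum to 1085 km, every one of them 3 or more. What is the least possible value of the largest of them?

136

Some value must be at least ⌈1085/8⌉ = 136, since 8 × 135 = 1080 < 1085.
Achievable: 5 of them at 136 and 3 at 135 total 1085.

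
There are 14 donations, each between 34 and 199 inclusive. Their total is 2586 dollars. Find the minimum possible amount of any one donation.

34

Minimizing one value means maximizing the remaining 13.
The other 13 can take up 13 × 199 = 2587 ≥ 2586 − 34, so one donation can sit at its floor of 34.
Achievable: one at 34 and the other 13 totalling 2552, which fits since 13 × 34 ≤ 2552 ≤ 13 × 199.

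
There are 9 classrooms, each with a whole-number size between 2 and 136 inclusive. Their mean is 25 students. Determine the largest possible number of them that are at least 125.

The total is 9 × 25 = 225.
Suppose k of them are at least 125. Those contribute at least 125 each and the other 9 − k at least 2 each.
So the total is at least 125k + 2(9 − k) = 18 + 123k. This must be ≤ 225, giving k ≤ 1.
k = 1 is achieved by 1 value at 125 and 8 at 2, total 141; add 84 to one value (staying below 125) to reach 225.

1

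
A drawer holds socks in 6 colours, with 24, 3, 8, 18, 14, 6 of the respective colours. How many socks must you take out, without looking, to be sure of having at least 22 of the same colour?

In the worst case you take as many as possible of each colour without reaching 22: 21 + 3 + 8 + 18 + 14 + 6 = 70.
The next one must give 22 of some colour, so 70 + 1 = 71.

71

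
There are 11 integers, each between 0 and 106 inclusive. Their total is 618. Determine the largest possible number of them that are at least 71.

If k of the values are ≥ 71, the total is ≥ 71k + 0(11 − k).
Setting 71k + 0(11 − k) ≤ 618 gives 71k ≤ 618, so k ≤ 8.
k = 8 is achieved by 8 values at 71 and 3 at 0, total 568; add 50 to one value (staying below 71) to reach 618.

8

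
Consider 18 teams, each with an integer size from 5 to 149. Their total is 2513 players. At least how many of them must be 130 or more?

If only k of them are at least 130, the other 18 − k are at most 129, so the total is at most k·149 + (18 − k)·129.
This must reach 2513, so k·149 + (18 − k)·129 ≥ 2513, giving k ≥ 10.
Exactly 10 works: 10 values at 149 and 8 at 129 total 2522; lower one of the high values by 9 (still ≥ 130) to hit 2513.

10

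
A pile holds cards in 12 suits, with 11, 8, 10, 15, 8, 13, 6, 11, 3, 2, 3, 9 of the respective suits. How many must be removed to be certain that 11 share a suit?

In the worst case you take as many as possible of each suit without reaching 11: 10 + 8 + 10 + 10 + 8 + 10 + 6 + 10 + 3 + 2 + 3 + 9 = 89.
The next one must give 11 of some suit, so 89 + 1 = 90.

90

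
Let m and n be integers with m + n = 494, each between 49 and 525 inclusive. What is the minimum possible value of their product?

Since m + n is fixed, pushing one of them to its bound minimizes the product.
At the endpoint m = 49, n = 494 − 49 = 445, so mn = 49 × 445 = 21805.

21805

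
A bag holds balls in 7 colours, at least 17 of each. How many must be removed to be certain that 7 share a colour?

43

In the worst case you draw 6 of each of the 7 colours: 7 × 6 = 42.
One more forces 7 of some colour, so 42 + 1 = 43.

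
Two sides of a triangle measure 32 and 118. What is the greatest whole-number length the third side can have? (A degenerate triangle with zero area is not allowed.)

149

The third side must be less than 32 + 118 = 150.
The largest integer below 150 is 149.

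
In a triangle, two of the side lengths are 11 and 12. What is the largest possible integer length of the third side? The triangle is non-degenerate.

22

The third side must be less than 11 + 12 = 23.
The largest integer below 23 is 22.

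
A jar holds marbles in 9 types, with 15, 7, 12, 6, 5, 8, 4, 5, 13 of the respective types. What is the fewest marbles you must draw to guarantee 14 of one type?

74

In the worst case you take as many as possible of each type without reaching 14: 13 + 7 + 12 + 6 + 5 + 8 + 4 + 5 + 13 = 73.
The next one must give 14 of some type, so 73 + 1 = 74.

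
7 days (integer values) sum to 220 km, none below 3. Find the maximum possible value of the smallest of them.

The 7 values sum to 220, so their minimum is at most ⌊220/7⌋ = 31.
Taking 4 copies of 31 and 3 copies of 32 gives exactly 220, so 31 is attained.

31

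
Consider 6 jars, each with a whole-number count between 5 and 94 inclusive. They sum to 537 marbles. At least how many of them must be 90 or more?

If only k of them are at least 90, the other 6 − k are at most 89, so the total is at most k·94 + (6 − k)·89.
This must reach 537, so k·94 + (6 − k)·89 ≥ 537, giving k ≥ 1.
Exactly 1 works: 1 value at 94 and 5 at 89 total 539; lower one of the high values by 2 (still ≥ 90) to hit 537.

1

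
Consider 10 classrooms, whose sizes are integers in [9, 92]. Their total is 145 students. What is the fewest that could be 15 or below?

3

If only k of them are at most 15, the other 10 − k are at least 16, so the total is at least (10 − k)·16 + k·9.
This is ≤ 145, so (10 − k)·16 + 9k ≤ 145, which gives k ≥ 3.
Exactly 3 works: 3 values at 9 and 7 at 16 total 139; raise one of the low values by 6 (still ≤ 15) to hit 145.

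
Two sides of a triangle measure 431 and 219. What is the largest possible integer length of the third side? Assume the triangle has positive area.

649

The third side must be less than 431 + 219 = 650.
The largest integer below 650 is 649.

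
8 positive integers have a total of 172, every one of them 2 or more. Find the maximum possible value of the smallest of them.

The 8 values sum to 172, so their minimum is at most ⌊172/8⌋ = 21.
Taking 4 copies of 21 and 4 copies of 22 gives exactly 172, so 21 is attained.

21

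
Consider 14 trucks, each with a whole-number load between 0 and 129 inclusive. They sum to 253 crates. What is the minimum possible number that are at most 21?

3

Each value above 21 is at least 22, contributing at least 22 − 0 = 22 above the floor 0.
The sum exceeds the floor total 0 by 253, so at most ⌊253/22⌋ = 11 exceed 21, and at least 3 are ≤ 21.
Exactly 3 works: 3 values at 0 and 11 at 22 total 242; raise one of the low values by 11 (still ≤ 21) to hit 253.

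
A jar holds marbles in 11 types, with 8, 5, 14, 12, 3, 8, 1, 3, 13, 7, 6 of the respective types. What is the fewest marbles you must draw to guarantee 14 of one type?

80

In the worst case you take as many as possible of each type without reaching 14: 8 + 5 + 13 + 12 + 3 + 8 + 1 + 3 + 13 + 7 + 6 = 79.
The next one must give 14 of some type, so 79 + 1 = 80.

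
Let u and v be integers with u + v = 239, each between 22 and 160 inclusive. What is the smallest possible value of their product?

For a fixed sum, uv is smallest when u and v are as far apart as possible.
At the endpoint u = 79, v = 239 − 79 = 160, so uv = 79 × 160 = 12640.

12640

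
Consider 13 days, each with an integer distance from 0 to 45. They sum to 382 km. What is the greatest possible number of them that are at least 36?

If k of the values are ≥ 36, the total is ≥ 36k + 0(13 − k).
Setting 36k + 0(13 − k) ≤ 382 gives 36k ≤ 382, so k ≤ 10.
k = 10 is achieved by 10 values at 36 and 3 at 0, total 360; add 22 to one value (staying below 36) to reach 382.

10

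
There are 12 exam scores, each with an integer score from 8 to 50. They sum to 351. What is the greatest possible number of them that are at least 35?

Suppose k of them are at least 35. Those contribute at least 35 each and the other 12 − k at least 8 each.
So the total is at least 35k + 8(12 − k) = 96 + 27k. This must be ≤ 351, giving k ≤ 9.
k = 9 is achieved by 9 values at 35 and 3 at 8, total 339; add 12 to one value (staying below 35) to reach 351.

9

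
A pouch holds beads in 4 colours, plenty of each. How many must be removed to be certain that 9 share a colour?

33

In the worst case you draw 8 of each of the 4 colours: 4 × 8 = 32.
One more forces 9 of some colour, so 32 + 1 = 33.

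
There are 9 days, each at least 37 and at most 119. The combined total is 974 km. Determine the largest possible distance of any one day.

119

To make one day as large as possible, make the other 8 as small as possible.
The other 8 contribute at least 8 × 37 = 296, leaving at most 974 − 296 = 678.
But each day is capped at 119, so the maximum is 119.
Achievable: one at 119 and the other 8 totalling 855, which fits since 8 × 37 ≤ 855 ≤ 8 × 119.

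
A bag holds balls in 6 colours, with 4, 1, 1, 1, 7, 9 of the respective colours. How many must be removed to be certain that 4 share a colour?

In the worst case you take as many as possible of each colour without reaching 4: 3 + 1 + 1 + 1 + 3 + 3 = 12.
The next one must give 4 of some colour, so 12 + 1 = 13.

13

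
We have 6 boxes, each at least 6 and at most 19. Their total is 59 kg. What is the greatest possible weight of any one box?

19

To make one box as large as possible, make the other 5 as small as possible.
The other 5 contribute at least 5 × 6 = 30, leaving at most 59 − 30 = 29.
But each box is capped at 19, so the maximum is 19.
Achievable: one at 19 and the other 5 totalling 40, which fits since 5 × 6 ≤ 40 ≤ 5 × 19.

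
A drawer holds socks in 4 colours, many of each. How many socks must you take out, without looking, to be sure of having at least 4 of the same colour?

13

In the worst case you draw 3 of each of the 4 colours: 4 × 3 = 12.
One more forces 4 of some colour, so 12 + 1 = 13.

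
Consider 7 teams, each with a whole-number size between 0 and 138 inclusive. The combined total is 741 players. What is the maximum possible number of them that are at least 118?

6

If k of the values are ≥ 118, the total is ≥ 118k + 0(7 − k).
Setting 118k + 0(7 − k) ≤ 741 gives 118k ≤ 741, so k ≤ 6.
k = 6 is achieved by 6 values at 118 and 1 at 0, total 708; add 33 to one value (staying below 118) to reach 741.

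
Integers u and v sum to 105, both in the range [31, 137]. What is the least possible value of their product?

2294

Since u + v is fixed, pushing one of them to its bound minimizes the product.
The extreme feasible split is u = 31, v = 74, giving uv = 2294.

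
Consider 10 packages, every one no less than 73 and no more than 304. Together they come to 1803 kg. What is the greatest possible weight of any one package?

304

Maximizing one value means minimizing the remaining 9.
The other 9 contribute at least 9 × 73 = 657, leaving at most 1803 − 657 = 1146.
But each package is capped at 304, so the maximum is 304.
Achievable: one at 304 and the other 9 totalling 1499, which fits since 9 × 73 ≤ 1499 ≤ 9 × 304.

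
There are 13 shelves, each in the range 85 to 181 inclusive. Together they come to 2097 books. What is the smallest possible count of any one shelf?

85

To make one shelf as small as possible, make the other 12 as large as possible.
The other 12 can take up 12 × 181 = 2172 ≥ 2097 − 85, so one shelf can sit at its floor of 85.
Achievable: one at 85 and the other 12 totalling 2012, which fits since 12 × 85 ≤ 2012 ≤ 12 × 181.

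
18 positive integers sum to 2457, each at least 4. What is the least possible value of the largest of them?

137

Some value must be at least ⌈2457/18⌉ = 137, since 18 × 136 = 2448 < 2457.
Equality holds with 9 values of 137 and 9 values of 136.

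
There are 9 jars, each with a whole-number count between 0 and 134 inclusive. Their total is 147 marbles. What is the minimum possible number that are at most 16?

Let j be the number exceeding 16. Then the total is ≥ 17·j + 0·(9 − j) = 0 + 17j.
So 17j ≤ 147 and j ≤ 8; hence at least 9 − 8 = 1 are ≤ 16.
Exactly 1 works: 1 value at 0 and 8 at 17 total 136; raise one of the low values by 11 (still ≤ 16) to hit 147.

1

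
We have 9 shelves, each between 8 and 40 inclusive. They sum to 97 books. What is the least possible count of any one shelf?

8

To make one shelf as small as possible, make the other 8 as large as possible.
The other 8 can take up 8 × 40 = 320 ≥ 97 − 8, so one shelf can sit at its floor of 8.
Achievable: one at 8 and the other 8 totalling 89, which fits since 8 × 8 ≤ 89 ≤ 8 × 40.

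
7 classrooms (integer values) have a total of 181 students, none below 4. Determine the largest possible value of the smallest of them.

25

The 7 values sum to 181, so their minimum is at most ⌊181/7⌋ = 25.
Equality holds with 1 value of 25 and 6 values of 26.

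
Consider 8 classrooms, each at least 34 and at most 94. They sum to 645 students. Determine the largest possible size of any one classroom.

Maximizing one value means minimizing the remaining 7.
The other 7 contribute at least 7 × 34 = 238, leaving at most 645 − 238 = 407.
But each classroom is capped at 94, so the maximum is 94.
Achievable: one at 94 and the other 7 totalling 551, which fits since 7 × 34 ≤ 551 ≤ 7 × 94.

94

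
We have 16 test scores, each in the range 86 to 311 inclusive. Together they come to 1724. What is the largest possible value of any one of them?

To make one score as large as possible, make the other 15 as small as possible.
The other 15 contribute at least 15 × 86 = 1290, leaving at most 1724 − 1290 = 434.
But each score is capped at 311, so the maximum is 311.
Achievable: one at 311 and the other 15 totalling 1413, which fits since 15 × 86 ≤ 1413 ≤ 15 × 311.

311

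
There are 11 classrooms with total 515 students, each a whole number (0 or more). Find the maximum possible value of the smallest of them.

The 11 values sum to 515, so their minimum is at most ⌊515/11⌋ = 46.
Equality holds with 2 values of 46 and 9 values of 47.

46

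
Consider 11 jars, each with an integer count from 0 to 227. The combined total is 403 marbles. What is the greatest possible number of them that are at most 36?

10

Suppose k of them are at most 36. Those contribute at most 36 each and the rest at most 227 each.
So the total is at most 36k + 227(11 − k) = 2497 − 191k. This must still be ≥ 403, so k ≤ 10.
k = 10 is achieved by 10 values at 36 and 1 at 227, total 587; lower one of the 227's by 184 (still > 36) to reach 403.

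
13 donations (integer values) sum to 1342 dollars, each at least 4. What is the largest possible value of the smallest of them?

103

The average is 1342/13 < 104, so some value is ≤ 103.
Taking 10 copies of 103 and 3 copies of 104 gives exactly 1342, so 103 is attained.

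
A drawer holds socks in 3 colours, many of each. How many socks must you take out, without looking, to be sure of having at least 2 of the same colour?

You could draw 1 of every colour without reaching 2 of any — 3 in all.
One more forces 2 of some colour, so 3 + 1 = 4.

4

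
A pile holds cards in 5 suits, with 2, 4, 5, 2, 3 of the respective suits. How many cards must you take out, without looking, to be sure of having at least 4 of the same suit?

In the worst case you take as many as possible of each suit without reaching 4: 2 + 3 + 3 + 2 + 3 = 13.
The next one must give 4 of some suit, so 13 + 1 = 14.

14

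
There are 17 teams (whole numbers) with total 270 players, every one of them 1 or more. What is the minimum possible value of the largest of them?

16

If every one of the 17 were at most 15, the total would be at most 17 × 15 = 255 < 270.
Taking 2 copies of 15 and 15 copies of 16 gives exactly 270, so 16 is attained.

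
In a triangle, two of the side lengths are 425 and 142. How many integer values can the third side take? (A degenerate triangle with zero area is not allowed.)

283

The triangle inequality gives |425 − 142| < c < 425 + 142, i.e. 283 < c < 567.
So c can be any integer from 284 to 566: 283 values.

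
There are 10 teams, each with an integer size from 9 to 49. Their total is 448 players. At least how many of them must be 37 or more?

If only k of them are at least 37, the other 10 − k are at most 36, so the total is at most k·49 + (10 − k)·36.
This must reach 448, so k·49 + (10 − k)·36 ≥ 448, giving k ≥ 7.
Exactly 7 works: 7 values at 49 and 3 at 36 total 451; lower one of the high values by 3 (still ≥ 37) to hit 448.

7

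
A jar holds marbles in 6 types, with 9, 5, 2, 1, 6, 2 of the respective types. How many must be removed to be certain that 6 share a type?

In the worst case you take as many as possible of each type without reaching 6: 5 + 5 + 2 + 1 + 5 + 2 = 20.
The next one must give 6 of some type, so 20 + 1 = 21.

21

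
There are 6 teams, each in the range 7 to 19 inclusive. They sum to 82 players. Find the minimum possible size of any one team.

To make one team as small as possible, make the other 5 as large as possible.
The other 5 can take up 5 × 19 = 95 ≥ 82 − 7, so one team can sit at its floor of 7.
Achievable: one at 7 and the other 5 totalling 75, which fits since 5 × 7 ≤ 75 ≤ 5 × 19.

7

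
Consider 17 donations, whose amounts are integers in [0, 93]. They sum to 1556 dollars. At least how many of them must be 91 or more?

Suppose at most 17 − j of them reach 91; then j values are ≤ 90 and the rest ≤ 93.
The total is then ≤ 90·j + 93·(17 − j) = 1581 − 3j. For this to be ≥ 1556 we need j ≤ 8, so at least 17 − 8 = 9 must reach 91.
Exactly 9 works: 9 values at 93 and 8 at 90 total 1557; lower one of the high values by 1 (still ≥ 91) to hit 1556.

9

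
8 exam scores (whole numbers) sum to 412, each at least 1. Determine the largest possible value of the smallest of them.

The average is 412/8 < 52, so some value is ≤ 51.
Equality holds with 4 values of 51 and 4 values of 52.

51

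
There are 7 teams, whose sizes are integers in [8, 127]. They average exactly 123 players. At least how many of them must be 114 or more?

5

The total is 7 × 123 = 861.
Each value short of 114 is at most 113, costing at least 127 − 113 = 14 against the maximum total of 889.
We can afford to lose at most 889 − 861 = 28, so at most ⌊28/14⌋ = 2 fall short, and at least 5 are ≥ 114.
Exactly 5 works: 5 values at 127 and 2 at 113 total 861.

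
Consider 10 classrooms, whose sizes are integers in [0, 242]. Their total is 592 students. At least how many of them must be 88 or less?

4

Each value above 88 is at least 89, contributing at least 89 − 0 = 89 above the floor 0.
The sum exceeds the floor total 0 by 592, so at most ⌊592/89⌋ = 6 exceed 88, and at least 4 are ≤ 88.
Exactly 4 works: 4 values at 0 and 6 at 89 total 534; raise one of the low values by 58 (still ≤ 88) to hit 592.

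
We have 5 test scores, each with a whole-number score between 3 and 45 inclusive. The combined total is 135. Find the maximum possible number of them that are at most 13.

Each value at 13 or below falls at least 45 − 13 = 32 short of the ceiling 45.
The ceiling total is 5 × 45 = 225, and we need 135, so at most ⌊(225 − 135)/32⌋ = 2 can be that low.
k = 2 is achieved by 2 values at 13 and 3 at 45, total 161; lower one of the 45's by 26 (still > 13) to reach 135.

2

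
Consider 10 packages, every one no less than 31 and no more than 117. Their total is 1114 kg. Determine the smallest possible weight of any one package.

61

To make one package as small as possible, make the other 9 as large as possible.
The other 9 contribute at most 9 × 117 = 1053, leaving at least 1114 − 1053 = 61.
Since 61 ≥ 31, this is achievable: one at 61 and 9 at 117.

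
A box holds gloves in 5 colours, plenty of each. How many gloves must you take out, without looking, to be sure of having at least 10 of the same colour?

46

You could draw 9 of every colour without reaching 10 of any — 45 in all.
One more forces 10 of some colour, so 45 + 1 = 46.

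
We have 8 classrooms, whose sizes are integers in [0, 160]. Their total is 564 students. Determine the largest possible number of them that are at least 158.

With k values at 158 or above and the rest at least 0, the sum is at least 0 + 158k.
Since the sum is 564, we need 158k ≤ 564, i.e. k ≤ 3.
k = 3 is achieved by 3 values at 158 and 5 at 0, total 474; add 90 to one value (staying below 158) to reach 564.

3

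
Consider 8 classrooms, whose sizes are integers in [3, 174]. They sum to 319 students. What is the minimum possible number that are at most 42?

Let j be the number exceeding 42. Then the total is ≥ 43·j + 3·(8 − j) = 24 + 40j.
So 40j ≤ 295 and j ≤ 7; hence at least 8 − 7 = 1 are ≤ 42.
Exactly 1 works: 1 value at 3 and 7 at 43 total 304; raise one of the low values by 15 (still ≤ 42) to hit 319.

1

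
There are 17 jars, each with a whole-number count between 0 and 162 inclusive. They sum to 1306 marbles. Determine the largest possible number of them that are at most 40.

Each value at 40 or below falls at least 162 − 40 = 122 short of the ceiling 162.
The ceiling total is 17 × 162 = 2754, and we need 1306, so at most ⌊(2754 − 1306)/122⌋ = 11 can be that low.
k = 11 is achieved by 11 values at 40 and 6 at 162, total 1412; lower one of the 162's by 106 (still > 40) to reach 1306.

11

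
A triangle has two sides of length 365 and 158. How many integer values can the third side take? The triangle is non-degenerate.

315

The triangle inequality gives |365 − 158| < c < 365 + 158, i.e. 207 < c < 523.
So c can be any integer from 208 to 522: 315 values.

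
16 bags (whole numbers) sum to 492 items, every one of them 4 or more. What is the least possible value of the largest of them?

31

If every one of the 16 were at most 30, the total would be at most 16 × 30 = 480 < 492.
Achievable: 12 of them at 31 and 4 at 30 total 492.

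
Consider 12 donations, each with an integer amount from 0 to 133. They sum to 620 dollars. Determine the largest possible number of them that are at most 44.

10

Suppose k of them are at most 44. Those contribute at most 44 each and the rest at most 133 each.
So the total is at most 44k + 133(12 − k) = 1596 − 89k. This must still be ≥ 620, so k ≤ 10.
k = 10 is achieved by 10 values at 44 and 2 at 133, total 706; lower one of the 133's by 86 (still > 44) to reach 620.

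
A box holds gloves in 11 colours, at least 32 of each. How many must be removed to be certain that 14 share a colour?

144

In the worst case you draw 13 of each of the 11 colours: 11 × 13 = 143.
One more forces 14 of some colour, so 143 + 1 = 144.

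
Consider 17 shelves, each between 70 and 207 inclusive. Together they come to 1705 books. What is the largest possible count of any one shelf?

To make one shelf as large as possible, make the other 16 as small as possible.
The other 16 contribute at least 16 × 70 = 1120, leaving at most 1705 − 1120 = 585.
But each shelf is capped at 207, so the maximum is 207.
Achievable: one at 207 and the other 16 totalling 1498, which fits since 16 × 70 ≤ 1498 ≤ 16 × 207.

207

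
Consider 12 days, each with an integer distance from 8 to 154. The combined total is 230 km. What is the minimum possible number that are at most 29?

6

Each value above 29 is at least 30, contributing at least 30 − 8 = 22 above the floor 8.
The sum exceeds the floor total 96 by 134, so at most ⌊134/22⌋ = 6 exceed 29, and at least 6 are ≤ 29.
Exactly 6 works: 6 values at 8 and 6 at 30 total 228; raise one of the low values by 2 (still ≤ 29) to hit 230.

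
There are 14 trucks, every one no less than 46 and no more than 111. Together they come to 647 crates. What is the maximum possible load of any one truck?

49

Maximizing one value means minimizing the remaining 13.
The other 13 contribute at least 13 × 46 = 598, leaving at most 647 − 598 = 49.
Since 49 ≤ 111, this is achievable: one at 49 and 13 at 46.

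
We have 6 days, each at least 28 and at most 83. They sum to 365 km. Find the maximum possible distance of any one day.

Maximizing one value means minimizing the remaining 5.
The other 5 contribute at least 5 × 28 = 140, leaving at most 365 − 140 = 225.
But each day is capped at 83, so the maximum is 83.
Achievable: one at 83 and the other 5 totalling 282, which fits since 5 × 28 ≤ 282 ≤ 5 × 83.

83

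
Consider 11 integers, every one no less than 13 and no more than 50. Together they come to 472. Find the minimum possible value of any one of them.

To make one integer as small as possible, make the other 10 as large as possible.
The other 10 can take up 10 × 50 = 500 ≥ 472 − 13, so one integer can sit at its floor of 13.
Achievable: one at 13 and the other 10 totalling 459, which fits since 10 × 13 ≤ 459 ≤ 10 × 50.

13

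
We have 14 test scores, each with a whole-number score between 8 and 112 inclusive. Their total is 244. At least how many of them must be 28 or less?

8

Let j be the number exceeding 28. Then the total is ≥ 29·j + 8·(14 − j) = 112 + 21j.
So 21j ≤ 132 and j ≤ 6; hence at least 14 − 6 = 8 are ≤ 28.
Exactly 8 works: 8 values at 8 and 6 at 29 total 238; raise one of the low values by 6 (still ≤ 28) to hit 244.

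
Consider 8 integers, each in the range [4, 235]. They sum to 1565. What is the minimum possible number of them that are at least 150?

5

If only k of them are at least 150, the other 8 − k are at most 149, so the total is at most k·235 + (8 − k)·149.
This must reach 1565, so k·235 + (8 − k)·149 ≥ 1565, giving k ≥ 5.
Exactly 5 works: 5 values at 235 and 3 at 149 total 1622; lower one of the high values by 57 (still ≥ 150) to hit 1565.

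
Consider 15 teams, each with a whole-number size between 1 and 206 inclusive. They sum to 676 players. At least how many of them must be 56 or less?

Let j be the number exceeding 56. Then the total is ≥ 57·j + 1·(15 − j) = 15 + 56j.
So 56j ≤ 661 and j ≤ 11; hence at least 15 − 11 = 4 are ≤ 56.
Exactly 4 works: 4 values at 1 and 11 at 57 total 631; raise one of the low values by 45 (still ≤ 56) to hit 676.

4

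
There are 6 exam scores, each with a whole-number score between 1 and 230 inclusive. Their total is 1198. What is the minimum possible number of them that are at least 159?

Each value short of 159 is at most 158, costing at least 230 − 158 = 72 against the maximum total of 1380.
We can afford to lose at most 1380 − 1198 = 182, so at most ⌊182/72⌋ = 2 fall short, and at least 4 are ≥ 159.
Exactly 4 works: 4 values at 230 and 2 at 158 total 1236; lower one of the high values by 38 (still ≥ 159) to hit 1198.

4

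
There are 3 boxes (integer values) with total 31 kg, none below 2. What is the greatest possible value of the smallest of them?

10

The 3 values sum to 31, so their minimum is at most ⌊31/3⌋ = 10.
Achievable: 2 of them at 10 and 1 at 11 total 31.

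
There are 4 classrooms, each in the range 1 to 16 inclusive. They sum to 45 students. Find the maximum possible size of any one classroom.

16

Maximizing one value means minimizing the remaining 3.
The other 3 contribute at least 3 × 1 = 3, leaving at most 45 − 3 = 42.
But each classroom is capped at 16, so the maximum is 16.
Achievable: one at 16 and the other 3 totalling 29, which fits since 3 × 1 ≤ 29 ≤ 3 × 16.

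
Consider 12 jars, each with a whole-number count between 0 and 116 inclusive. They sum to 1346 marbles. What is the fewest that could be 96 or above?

10

Suppose at most 12 − j of them reach 96; then j values are ≤ 95 and the rest ≤ 116.
The total is then ≤ 95·j + 116·(12 − j) = 1392 − 21j. For this to be ≥ 1346 we need j ≤ 2, so at least 12 − 2 = 10 must reach 96.
Exactly 10 works: 10 values at 116 and 2 at 95 total 1350; lower one of the high values by 4 (still ≥ 96) to hit 1346.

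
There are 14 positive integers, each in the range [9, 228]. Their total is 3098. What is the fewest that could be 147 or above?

13

Each value short of 147 is at most 146, costing at least 228 − 146 = 82 against the maximum total of 3192.
We can afford to lose at most 3192 − 3098 = 94, so at most ⌊94/82⌋ = 1 fall short, and at least 13 are ≥ 147.
Exactly 13 works: 13 values at 228 and 1 at 146 total 3110; lower one of the high values by 12 (still ≥ 147) to hit 3098.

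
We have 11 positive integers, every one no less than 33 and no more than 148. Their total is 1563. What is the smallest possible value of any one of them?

83

To make one integer as small as possible, make the other 10 as large as possible.
The other 10 contribute at most 10 × 148 = 1480, leaving at least 1563 − 1480 = 83.
Since 83 ≥ 33, this is achievable: one at 83 and 10 at 148.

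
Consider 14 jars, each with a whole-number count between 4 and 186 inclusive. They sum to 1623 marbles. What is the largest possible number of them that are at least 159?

If k of the values are ≥ 159, the total is ≥ 159k + 4(14 − k).
Setting 159k + 4(14 − k) ≤ 1623 gives 155k ≤ 1567, so k ≤ 10.
k = 10 is achieved by 10 values at 159 and 4 at 4, total 1606; add 17 to one value (staying below 159) to reach 1623.

10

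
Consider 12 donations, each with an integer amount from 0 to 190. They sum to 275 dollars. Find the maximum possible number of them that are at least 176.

If k of the values are ≥ 176, the total is ≥ 176k + 0(12 − k).
Setting 176k + 0(12 − k) ≤ 275 gives 176k ≤ 275, so k ≤ 1.
k = 1 is achieved by 1 value at 176 and 11 at 0, total 176; add 99 to one value (staying below 176) to reach 275.

1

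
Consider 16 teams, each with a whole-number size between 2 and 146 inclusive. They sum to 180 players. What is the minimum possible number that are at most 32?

Let j be the number exceeding 32. Then the total is ≥ 33·j + 2·(16 − j) = 32 + 31j.
So 31j ≤ 148 and j ≤ 4; hence at least 16 − 4 = 12 are ≤ 32.
Exactly 12 works: 12 values at 2 and 4 at 33 total 156; raise one of the low values by 24 (still ≤ 32) to hit 180.

12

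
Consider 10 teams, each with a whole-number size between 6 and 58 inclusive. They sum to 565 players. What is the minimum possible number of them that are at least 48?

9

Suppose at most 10 − j of them reach 48; then j values are ≤ 47 and the rest ≤ 58.
The total is then ≤ 47·j + 58·(10 − j) = 580 − 11j. For this to be ≥ 565 we need j ≤ 1, so at least 10 − 1 = 9 must reach 48.
Exactly 9 works: 9 values at 58 and 1 at 47 total 569; lower one of the high values by 4 (still ≥ 48) to hit 565.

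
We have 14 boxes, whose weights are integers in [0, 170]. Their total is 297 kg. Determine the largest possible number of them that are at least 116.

With k values at 116 or above and the rest at least 0, the sum is at least 0 + 116k.
Since the sum is 297, we need 116k ≤ 297, i.e. k ≤ 2.
k = 2 is achieved by 2 values at 116 and 12 at 0, total 232; add 65 to one value (staying below 116) to reach 297.

2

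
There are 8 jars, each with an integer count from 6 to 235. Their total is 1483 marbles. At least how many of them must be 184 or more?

1

Each value short of 184 is at most 183, costing at least 235 − 183 = 52 against the maximum total of 1880.
We can afford to lose at most 1880 − 1483 = 397, so at most ⌊397/52⌋ = 7 fall short, and at least 1 are ≥ 184.
Exactly 1 works: 1 value at 235 and 7 at 183 total 1516; lower one of the high values by 33 (still ≥ 184) to hit 1483.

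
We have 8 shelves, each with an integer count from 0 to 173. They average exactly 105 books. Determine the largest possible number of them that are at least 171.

The total is 8 × 105 = 840.
If k of the values are ≥ 171, the total is ≥ 171k + 0(8 − k).
Setting 171k + 0(8 − k) ≤ 840 gives 171k ≤ 840, so k ≤ 4.
k = 4 is achieved by 4 values at 171 and 4 at 0, total 684; add 156 to one value (staying below 171) to reach 840.

4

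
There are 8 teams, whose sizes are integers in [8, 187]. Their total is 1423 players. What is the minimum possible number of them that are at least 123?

Suppose at most 8 − j of them reach 123; then j values are ≤ 122 and the rest ≤ 187.
The total is then ≤ 122·j + 187·(8 − j) = 1496 − 65j. For this to be ≥ 1423 we need j ≤ 1, so at least 8 − 1 = 7 must reach 123.
Exactly 7 works: 7 values at 187 and 1 at 122 total 1431; lower one of the high values by 8 (still ≥ 123) to hit 1423.

7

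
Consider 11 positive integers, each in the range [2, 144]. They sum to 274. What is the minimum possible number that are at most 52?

Let j be the number exceeding 52. Then the total is ≥ 53·j + 2·(11 − j) = 22 + 51j.
So 51j ≤ 252 and j ≤ 4; hence at least 11 − 4 = 7 are ≤ 52.
Exactly 7 works: 7 values at 2 and 4 at 53 total 226; raise one of the low values by 48 (still ≤ 52) to hit 274.

7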